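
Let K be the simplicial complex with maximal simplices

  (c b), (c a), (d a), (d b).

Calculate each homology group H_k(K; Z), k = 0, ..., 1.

Take the total order a < b < c < d on the vertex set. Then K (dimension 1) consists of the simplices:

  0-simplices (4): a, b, c, d
  1-simplices (4): ac, ad, bc, bd

Hence C_0 ≅ Z^4, C_1 ≅ Z^4.

∂_1: C_1 → C_0 maps an edge to its endpoints' difference, ∂[p,q] = q − p. For instance
  ∂bd = d − b.
This gives a 4×4 integer matrix of rank 3; reducing to Smith normal form yields diagonal entries (1,1,1).

Now H_k = ker ∂_k / im ∂_{k+1}, so:

  H_0: rank C_0 − rank ∂_1 = 4 − 3 = 1, and the invariant factors of ∂_1 are all 1, so H_0 = Z.
  H_1: rank ker ∂_1 − rank ∂_2 = (4 − 3) − 0 = 1, and there is no ∂_2, so H_1 = Z.

H_0 = Z,  H_1 = Z.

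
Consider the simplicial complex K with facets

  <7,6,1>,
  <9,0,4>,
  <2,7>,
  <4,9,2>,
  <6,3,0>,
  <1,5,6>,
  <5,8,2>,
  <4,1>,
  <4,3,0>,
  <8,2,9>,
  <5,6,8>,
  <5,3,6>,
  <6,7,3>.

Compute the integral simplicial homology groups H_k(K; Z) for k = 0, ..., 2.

Take the total order 0 < 1 < 2 < 3 < 4 < 5 < 6 < 7 < 8 < 9 on the vertex set. Then K (dimension 2) consists of the simplices:

  0-simplices (10): [0], [1], [2], [3], [4], [5], [6], [7], [8], [9]
  1-simplices (23): [0,3], [0,4], [0,6], [0,9], [1,4], [1,5], [1,6], [1,7], [2,4], [2,5], [2,7], [2,8], [2,9], [3,4], [3,5], [3,6], [3,7], [4,9], [5,6], [5,8], [6,7], [6,8], [8,9]
  2-simplices (11): [0,3,4], [0,3,6], [0,4,9], [1,5,6], [1,6,7], [2,4,9], [2,5,8], [2,8,9], [3,5,6], [3,6,7], [5,6,8]

giving chain groups C_0 ≅ Z^10, C_1 ≅ Z^23, C_2 ≅ Z^11.

Boundary ∂_1: C_1 → C_0 sends each edge [p,q] (with p < q) to q − p.
The 10×23 boundary matrix has rank 9 and Smith normal form diag(1,1,1,1,1,1,1,1,1).

∂_2: C_2 → C_1 acts by ∂[p,q,r] = [q,r] − [p,r] + [p,q]. For instance
  ∂[2,8,9] = [8,9] − [2,9] + [2,8],
  ∂[0,4,9] = [4,9] − [0,9] + [0,4].
The 23×11 boundary matrix has rank 11 and Smith normal form diag(1,1,1,1,1,1,1,1,1,1,1).

Now H_k = ker ∂_k / im ∂_{k+1}, so:

  H_0: rank C_0 − rank ∂_1 = 10 − 9 = 1, and the invariant factors of ∂_1 are all 1, so H_0 = Z.
  H_1: rank ker ∂_1 − rank ∂_2 = (23 − 9) − 11 = 3, and the invariant factors of ∂_2 are all 1, so H_1 = Z^3.
  H_2: rank ker ∂_2 − rank ∂_3 = (11 − 11) − 0 = 0, and there is no ∂_3, so H_2 = 0.

H_0 ≅ Z,  H_1 ≅ Z^3,  H_2 = 0.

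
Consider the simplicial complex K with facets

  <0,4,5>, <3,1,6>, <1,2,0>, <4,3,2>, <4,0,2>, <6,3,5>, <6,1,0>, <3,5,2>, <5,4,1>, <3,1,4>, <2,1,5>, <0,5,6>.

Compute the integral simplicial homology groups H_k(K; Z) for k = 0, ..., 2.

H_0 ≅ Z,  H_1 ≅ Z/2,  H_2 = 0.

We work with the vertex ordering 0 < 1 < 2 < 3 < 4 < 5 < 6. The simplices of K, each written with vertices in increasing order, are:

  0-simplices (7): [0], [1], [2], [3], [4], [5], [6]
  1-simplices (18): [0,1], [0,2], [0,4], [0,5], [0,6], [1,2], [1,3], [1,4], [1,5], [1,6], [2,3], [2,4], [2,5], [3,4], [3,5], [3,6], [4,5], [5,6]
  2-simplices (12): [0,1,2], [0,1,6], [0,2,4], [0,4,5], [0,5,6], [1,2,5], [1,3,4], [1,3,6], [1,4,5], [2,3,4], [2,3,5], [3,5,6]

so the chain groups are C_0 ≅ Z^7, C_1 ≅ Z^18, C_2 ≅ Z^12.

The boundary map ∂_1: C_1 → C_0 is given by ∂[p,q] = [q] − [p]. For instance
  ∂[1,5] = [5] − [1].
As a 7×18 matrix over Z this has rank 6, with invariant factors (1,1,1,1,1,1).

The boundary map ∂_2: C_2 → C_1 maps a triangle to the signed sum of its edges. For instance
  ∂[0,1,6] = [1,6] − [0,6] + [0,1],
  ∂[1,2,5] = [2,5] − [1,5] + [1,2].
The 18×12 boundary matrix has rank 12 and Smith normal form diag(1,1,1,1,1,1,1,1,1,1,1,2).

Reading off H_k = ker ∂_k / im ∂_{k+1}:

  H_0: rank C_0 − rank ∂_1 = 7 − 6 = 1, and the invariant factors of ∂_1 are all 1, so H_0 ≅ Z.
  H_1: rank ker ∂_1 − rank ∂_2 = (18 − 6) − 12 = 0, and ∂_2 has invariant factor 2 > 1, so H_1 ≅ Z/2.
  H_2: rank ker ∂_2 − rank ∂_3 = (12 − 12) − 0 = 0, and there is no ∂_3, so H_2 ≅ 0.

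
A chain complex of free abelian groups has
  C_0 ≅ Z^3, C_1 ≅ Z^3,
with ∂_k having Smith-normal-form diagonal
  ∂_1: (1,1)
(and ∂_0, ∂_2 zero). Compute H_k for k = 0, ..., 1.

H_0 = Z,  H_1 = Z.

H_0: b_0 = 3 − 0 − 2 = 1; torsion from ∂_1 factors > 1: none. So H_0 = Z.
H_1: b_1 = 3 − 2 − 0 = 1; torsion from ∂_2 factors > 1: none. So H_1 = Z.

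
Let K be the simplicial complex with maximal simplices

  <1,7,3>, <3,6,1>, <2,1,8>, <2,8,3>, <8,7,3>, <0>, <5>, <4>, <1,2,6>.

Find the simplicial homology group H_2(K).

Take the total order 0 < 1 < 2 < 3 < 4 < 5 < 6 < 7 < 8 on the vertex set. Then K (dimension 2) consists of the simplices:

  0-simplices (9): [0], [1], [2], [3], [4], [5], [6], [7], [8]
  1-simplices (12): [1,2], [1,3], [1,6], [1,7], [1,8], [2,3], [2,6], [2,8], [3,6], [3,7], [3,8], [7,8]
  2-simplices (6): [1,2,6], [1,2,8], [1,3,6], [1,3,7], [2,3,8], [3,7,8]

so the chain groups are C_0 ≅ Z^9, C_1 ≅ Z^12, C_2 ≅ Z^6.

∂_1: C_1 → C_0 is given by ∂[p,q] = [q] − [p].
As a 9×12 matrix over Z this has rank 5, with invariant factors (1,1,1,1,1).

Boundary ∂_2: C_2 → C_1 sends each 2-simplex [p,q,r] to [q,r] − [p,r] + [p,q]. For instance
  ∂[3,7,8] = [7,8] − [3,8] + [3,7],
  ∂[2,3,8] = [3,8] − [2,8] + [2,3].
The 12×6 boundary matrix has rank 6 and Smith normal form diag(1,1,1,1,1,1).

Now H_k = ker ∂_k / im ∂_{k+1}, so:

  H_2: rank ker ∂_2 − rank ∂_3 = (6 − 6) − 0 = 0, and there is no ∂_3, so H_2 = 0.

(K is a triangulation of the disjoint union of a set of 3 points and the cylinder S^1 x I.)

H_2 ≅ 0.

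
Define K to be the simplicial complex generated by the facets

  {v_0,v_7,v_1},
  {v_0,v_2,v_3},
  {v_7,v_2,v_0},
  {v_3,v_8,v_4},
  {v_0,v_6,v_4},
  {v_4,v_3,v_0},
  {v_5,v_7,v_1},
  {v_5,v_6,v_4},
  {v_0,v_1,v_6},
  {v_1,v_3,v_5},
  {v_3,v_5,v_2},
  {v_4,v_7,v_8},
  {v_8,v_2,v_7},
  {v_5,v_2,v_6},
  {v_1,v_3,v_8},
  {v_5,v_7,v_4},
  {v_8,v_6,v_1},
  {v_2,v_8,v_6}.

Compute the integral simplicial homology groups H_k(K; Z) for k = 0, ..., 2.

Fix the vertex order v_0 < v_1 < v_2 < v_3 < v_4 < v_5 < v_6 < v_7 < v_8 and write every simplex with vertices in increasing order. Then dim K = 2 and the simplices of K are:

  0-simplices (9): [v_0], [v_1], [v_2], [v_3], [v_4], [v_5], [v_6], [v_7], [v_8]
  1-simplices (27): (27 of them)
  2-simplices (18): (18 of them)

giving chain groups C_0 ≅ Z^9, C_1 ≅ Z^27, C_2 ≅ Z^18.

∂_1: C_1 → C_0 sends each edge [p,q] (with p < q) to q − p.
The resulting 9×27 matrix has rank 8, and its Smith normal form has invariant factors (1,1,1,1,1,1,1,1).

Boundary ∂_2: C_2 → C_1 acts by ∂[p,q,r] = [q,r] − [p,r] + [p,q]. For instance
  ∂[v_1,v_3,v_8] = [v_3,v_8] − [v_1,v_8] + [v_1,v_3],
  ∂[v_0,v_3,v_4] = [v_3,v_4] − [v_0,v_4] + [v_0,v_3].
The 27×18 boundary matrix has rank 17 and Smith normal form diag(1,1,1,1,1,1,1,1,1,1,1,1,1,1,1,1,1).

Computing H_k = (kernel of ∂_k) / (image of ∂_{k+1}):

  H_0: rank C_0 − rank ∂_1 = 9 − 8 = 1, and the invariant factors of ∂_1 are all 1, so H_0 ≅ Z.
  H_1: rank ker ∂_1 − rank ∂_2 = (27 − 8) − 17 = 2, and the invariant factors of ∂_2 are all 1, so H_1 ≅ Z^2.
  H_2: rank ker ∂_2 − rank ∂_3 = (18 − 17) − 0 = 1, and there is no ∂_3, so H_2 ≅ Z.

H_0 = Z,  H_1 = Z^2,  H_2 = Z.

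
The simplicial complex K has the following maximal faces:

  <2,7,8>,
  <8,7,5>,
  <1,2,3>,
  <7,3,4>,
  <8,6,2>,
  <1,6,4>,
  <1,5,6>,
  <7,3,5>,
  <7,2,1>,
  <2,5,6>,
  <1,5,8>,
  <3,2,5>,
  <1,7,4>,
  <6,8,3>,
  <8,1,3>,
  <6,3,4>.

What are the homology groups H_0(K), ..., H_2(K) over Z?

H_0 = Z,  H_1 = Z^2,  H_2 = Z.

Fix the vertex order 1 < 2 < 3 < 4 < 5 < 6 < 7 < 8 and write every simplex with vertices in increasing order. Then dim K = 2 and the simplices of K are:

  0-simplices (8): [1], [2], [3], [4], [5], [6], [7], [8]
  1-simplices (24): (24 of them)
  2-simplices (16): [1,2,3], [1,2,7], [1,3,8], [1,4,6], [1,4,7], [1,5,6], [1,5,8], [2,3,5], [2,5,6], [2,6,8], [2,7,8], [3,4,6], [3,4,7], [3,5,7], [3,6,8], [5,7,8]

so the chain groups are C_0 ≅ Z^8, C_1 ≅ Z^24, C_2 ≅ Z^16.

∂_1: C_1 → C_0 is given by ∂[p,q] = [q] − [p].
As a 8×24 matrix over Z this has rank 7, with invariant factors (1,1,1,1,1,1,1).

∂_2: C_2 → C_1 maps a triangle to the signed sum of its edges. For instance
  ∂[2,7,8] = [7,8] − [2,8] + [2,7],
  ∂[1,4,6] = [4,6] − [1,6] + [1,4].
The resulting 24×16 matrix has rank 15, and its Smith normal form has invariant factors (1,1,1,1,1,1,1,1,1,1,1,1,1,1,1).

Now H_k = ker ∂_k / im ∂_{k+1}, so:

  H_0: rank C_0 − rank ∂_1 = 8 − 7 = 1, and the invariant factors of ∂_1 are all 1, so H_0 = Z.
  H_1: rank ker ∂_1 − rank ∂_2 = (24 − 7) − 15 = 2, and the invariant factors of ∂_2 are all 1, so H_1 = Z^2.
  H_2: rank ker ∂_2 − rank ∂_3 = (16 − 15) − 0 = 1, and there is no ∂_3, so H_2 = Z.

(K is a triangulation of the torus T^2.)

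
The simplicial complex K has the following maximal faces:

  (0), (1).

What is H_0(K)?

H_0 = Z^2.

Order the vertices as 0 < 1. Listing each simplex with vertices in this order, K has dimension 0 with simplices:

  0-simplices (2): [0], [1]

giving chain groups C_0 ≅ Z^2.

From H_k ≅ ker(∂_k) / im(∂_{k+1}) we obtain:

  H_0: rank C_0 − rank ∂_1 = 2 − 0 = 2, and there is no ∂_1, so H_0 = Z^2.

(K is a triangulation of a set of 2 points.)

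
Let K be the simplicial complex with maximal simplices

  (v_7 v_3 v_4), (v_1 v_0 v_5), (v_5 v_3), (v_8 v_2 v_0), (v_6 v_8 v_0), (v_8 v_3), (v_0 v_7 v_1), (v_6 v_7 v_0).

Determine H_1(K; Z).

H_1 ≅ Z^2.

Take the total order v_0 < v_1 < v_2 < v_3 < v_4 < v_5 < v_6 < v_7 < v_8 on the vertex set. Then K (dimension 2) consists of the simplices:

  0-simplices (9): [v_0], [v_1], [v_2], [v_3], [v_4], [v_5], [v_6], [v_7], [v_8]
  1-simplices (16): (16 of them)
  2-simplices (6): [v_0,v_1,v_5], [v_0,v_1,v_7], [v_0,v_2,v_8], [v_0,v_6,v_7], [v_0,v_6,v_8], [v_3,v_4,v_7]

Hence C_0 ≅ Z^9, C_1 ≅ Z^16, C_2 ≅ Z^6.

The boundary map ∂_1: C_1 → C_0 sends each edge [p,q] (with p < q) to q − p. For instance
  ∂[v_0,v_8] = [v_8] − [v_0].
The resulting 9×16 matrix has rank 8, and its Smith normal form has invariant factors (1,1,1,1,1,1,1,1).

∂_2: C_2 → C_1 maps a triangle to the signed sum of its edges. For instance
  ∂[v_0,v_1,v_5] = [v_1,v_5] − [v_0,v_5] + [v_0,v_1],
  ∂[v_0,v_1,v_7] = [v_1,v_7] − [v_0,v_7] + [v_0,v_1].
The 16×6 boundary matrix has rank 6 and Smith normal form diag(1,1,1,1,1,1).

Now H_k = ker ∂_k / im ∂_{k+1}, so:

  H_1: rank ker ∂_1 − rank ∂_2 = (16 − 8) − 6 = 2, and the invariant factors of ∂_2 are all 1, so H_1 ≅ Z^2.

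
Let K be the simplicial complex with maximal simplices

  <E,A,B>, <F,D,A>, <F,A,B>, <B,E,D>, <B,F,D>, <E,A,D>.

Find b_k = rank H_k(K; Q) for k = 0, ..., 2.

Order the vertices as A < B < D < E < F. Listing each simplex with vertices in this order, K has dimension 2 with simplices:

  0-simplices (5): A, B, D, E, F
  1-simplices (9): AB, AD, AE, AF, BD, BE, BF, DE, DF
  2-simplices (6): ABE, ABF, ADE, ADF, BDE, BDF

giving chain groups C_0 ≅ Z^5, C_1 ≅ Z^9, C_2 ≅ Z^6.

∂_1: C_1 → C_0 maps an edge to its endpoints' difference, ∂[p,q] = q − p.
As a 5×9 matrix over Z this has rank 4, with invariant factors (1,1,1,1).

Boundary ∂_2: C_2 → C_1 maps a triangle to the signed sum of its edges. For instance
  ∂ADE = DE − AE + AD,
  ∂ABE = BE − AE + AB.
This gives a 9×6 integer matrix of rank 5; reducing to Smith normal form yields diagonal entries (1,1,1,1,1).

From H_k ≅ ker(∂_k) / im(∂_{k+1}) we obtain:

  H_0: rank C_0 − rank ∂_1 = 5 − 4 = 1, and the invariant factors of ∂_1 are all 1, so H_0 = Z.
  H_1: rank ker ∂_1 − rank ∂_2 = (9 − 4) − 5 = 0, and the invariant factors of ∂_2 are all 1, so H_1 = 0.
  H_2: rank ker ∂_2 − rank ∂_3 = (6 − 5) − 0 = 1, and there is no ∂_3, so H_2 = Z.

Hence the Betti numbers are b_0 = 1, b_1 = 0, b_2 = 1.

b_0 = 1, b_1 = 0, b_2 = 1.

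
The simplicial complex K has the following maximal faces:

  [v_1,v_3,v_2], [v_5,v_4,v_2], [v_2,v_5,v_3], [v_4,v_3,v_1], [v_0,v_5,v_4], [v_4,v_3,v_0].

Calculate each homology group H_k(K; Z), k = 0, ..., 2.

H_0 = Z,  H_1 = Z,  H_2 = 0.

We work with the vertex ordering v_0 < v_1 < v_2 < v_3 < v_4 < v_5. The simplices of K, each written with vertices in increasing order, are:

  0-simplices (6): [v_0], [v_1], [v_2], [v_3], [v_4], [v_5]
  1-simplices (12): [v_0,v_3], [v_0,v_4], [v_0,v_5], [v_1,v_2], [v_1,v_3], [v_1,v_4], [v_2,v_3], [v_2,v_4], [v_2,v_5], [v_3,v_4], [v_3,v_5], [v_4,v_5]
  2-simplices (6): [v_0,v_3,v_4], [v_0,v_4,v_5], [v_1,v_2,v_3], [v_1,v_3,v_4], [v_2,v_3,v_5], [v_2,v_4,v_5]

so the chain groups are C_0 ≅ Z^6, C_1 ≅ Z^12, C_2 ≅ Z^6.

Boundary ∂_1: C_1 → C_0 sends each edge [p,q] (with p < q) to q − p.
As a 6×12 matrix over Z this has rank 5, with invariant factors (1,1,1,1,1).

The boundary map ∂_2: C_2 → C_1 acts by ∂[p,q,r] = [q,r] − [p,r] + [p,q]. For instance
  ∂[v_0,v_3,v_4] = [v_3,v_4] − [v_0,v_4] + [v_0,v_3],
  ∂[v_2,v_3,v_5] = [v_3,v_5] − [v_2,v_5] + [v_2,v_3].
As a 12×6 matrix over Z this has rank 6, with invariant factors (1,1,1,1,1,1).

Now H_k = ker ∂_k / im ∂_{k+1}, so:

  H_0: rank C_0 − rank ∂_1 = 6 − 5 = 1, and the invariant factors of ∂_1 are all 1, so H_0 = Z.
  H_1: rank ker ∂_1 − rank ∂_2 = (12 − 5) − 6 = 1, and the invariant factors of ∂_2 are all 1, so H_1 = Z.
  H_2: rank ker ∂_2 − rank ∂_3 = (6 − 6) − 0 = 0, and there is no ∂_3, so H_2 = 0.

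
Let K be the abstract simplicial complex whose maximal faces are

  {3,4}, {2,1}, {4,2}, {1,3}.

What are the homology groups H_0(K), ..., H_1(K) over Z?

H_0 = Z,  H_1 = Z.

We work with the vertex ordering 1 < 2 < 3 < 4. The simplices of K, each written with vertices in increasing order, are:

  0-simplices (4): [1], [2], [3], [4]
  1-simplices (4): [1,2], [1,3], [2,4], [3,4]

giving chain groups C_0 ≅ Z^4, C_1 ≅ Z^4.

The boundary map ∂_1: C_1 → C_0 maps an edge to its endpoints' difference, ∂[p,q] = q − p. For instance
  ∂[1,2] = [2] − [1].
This gives a 4×4 integer matrix of rank 3; reducing to Smith normal form yields diagonal entries (1,1,1).

Reading off H_k = ker ∂_k / im ∂_{k+1}:

  H_0: rank C_0 − rank ∂_1 = 4 − 3 = 1, and the invariant factors of ∂_1 are all 1, so H_0 ≅ Z.
  H_1: rank ker ∂_1 − rank ∂_2 = (4 − 3) − 0 = 1, and there is no ∂_2, so H_1 ≅ Z.

As a check, the Euler characteristic is 4 − 4 = 0, which agrees with 1 − 1 = 0.
(K is a triangulation of the circle S^1.)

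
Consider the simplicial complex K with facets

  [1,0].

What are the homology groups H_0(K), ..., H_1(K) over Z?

Order the vertices as 0 < 1. Listing each simplex with vertices in this order, K has dimension 1 with simplices:

  0-simplices (2): [0], [1]
  1-simplices (1): [0,1]

so the chain groups are C_0 ≅ Z^2, C_1 ≅ Z^1.

The boundary map ∂_1: C_1 → C_0 is given by ∂[p,q] = [q] − [p].
The resulting 2×1 matrix has rank 1, and its Smith normal form has invariant factors (1).

Now H_k = ker ∂_k / im ∂_{k+1}, so:

  H_0: rank C_0 − rank ∂_1 = 2 − 1 = 1, and the invariant factors of ∂_1 are all 1, so H_0 = Z.
  H_1: rank ker ∂_1 − rank ∂_2 = (1 − 1) − 0 = 0, and there is no ∂_2, so H_1 = 0.

As a check, the Euler characteristic is 2 − 1 = 1, which agrees with 1 − 0 = 1.

H_0 ≅ Z,  H_1 = 0.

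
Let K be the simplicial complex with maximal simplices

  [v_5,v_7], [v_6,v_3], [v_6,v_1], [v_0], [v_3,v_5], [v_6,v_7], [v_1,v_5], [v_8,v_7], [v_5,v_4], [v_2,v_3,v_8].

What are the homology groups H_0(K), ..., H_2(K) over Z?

H_0 = Z^2,  H_1 = Z^3,  H_2 = 0.

Take the total order v_0 < v_1 < v_2 < v_3 < v_4 < v_5 < v_6 < v_7 < v_8 on the vertex set. Then K (dimension 2) consists of the simplices:

  0-simplices (9): [v_0], [v_1], [v_2], [v_3], [v_4], [v_5], [v_6], [v_7], [v_8]
  1-simplices (11): [v_1,v_5], [v_1,v_6], [v_2,v_3], [v_2,v_8], [v_3,v_5], [v_3,v_6], [v_3,v_8], [v_4,v_5], [v_5,v_7], [v_6,v_7], [v_7,v_8]
  2-simplices (1): [v_2,v_3,v_8]

Hence C_0 ≅ Z^9, C_1 ≅ Z^11, C_2 ≅ Z^1.

The boundary map ∂_1: C_1 → C_0 is given by ∂[p,q] = [q] − [p].
As a 9×11 matrix over Z this has rank 7, with invariant factors (1,1,1,1,1,1,1).

∂_2: C_2 → C_1 maps a triangle to the signed sum of its edges. For instance
  ∂[v_2,v_3,v_8] = [v_3,v_8] − [v_2,v_8] + [v_2,v_3].
The resulting 11×1 matrix has rank 1, and its Smith normal form has invariant factors (1).

Now H_k = ker ∂_k / im ∂_{k+1}, so:

  H_0: rank C_0 − rank ∂_1 = 9 − 7 = 2, and the invariant factors of ∂_1 are all 1, so H_0 ≅ Z^2.
  H_1: rank ker ∂_1 − rank ∂_2 = (11 − 7) − 1 = 3, and the invariant factors of ∂_2 are all 1, so H_1 ≅ Z^3.
  H_2: rank ker ∂_2 − rank ∂_3 = (1 − 1) − 0 = 0, and there is no ∂_3, so H_2 ≅ 0.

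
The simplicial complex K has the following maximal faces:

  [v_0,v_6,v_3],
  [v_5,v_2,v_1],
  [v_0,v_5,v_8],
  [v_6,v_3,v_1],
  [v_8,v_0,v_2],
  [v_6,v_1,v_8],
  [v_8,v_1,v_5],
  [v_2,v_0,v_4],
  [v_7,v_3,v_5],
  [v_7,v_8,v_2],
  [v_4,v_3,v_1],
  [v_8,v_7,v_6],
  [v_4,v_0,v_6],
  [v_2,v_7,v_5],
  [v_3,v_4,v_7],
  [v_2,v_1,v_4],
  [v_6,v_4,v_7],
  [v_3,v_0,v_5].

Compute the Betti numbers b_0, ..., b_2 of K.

We work with the vertex ordering v_0 < v_1 < v_2 < v_3 < v_4 < v_5 < v_6 < v_7 < v_8. The simplices of K, each written with vertices in increasing order, are:

  0-simplices (9): [v_0], [v_1], [v_2], [v_3], [v_4], [v_5], [v_6], [v_7], [v_8]
  1-simplices (27): (27 of them)
  2-simplices (18): (18 of them)

giving chain groups C_0 ≅ Z^9, C_1 ≅ Z^27, C_2 ≅ Z^18.

∂_1: C_1 → C_0 sends each edge [p,q] (with p < q) to q − p. For instance
  ∂[v_0,v_6] = [v_6] − [v_0].
The 9×27 boundary matrix has rank 8 and Smith normal form diag(1,1,1,1,1,1,1,1).

∂_2: C_2 → C_1 acts by ∂[p,q,r] = [q,r] − [p,r] + [p,q]. For instance
  ∂[v_1,v_2,v_5] = [v_2,v_5] − [v_1,v_5] + [v_1,v_2],
  ∂[v_0,v_2,v_8] = [v_2,v_8] − [v_0,v_8] + [v_0,v_2].
This gives a 27×18 integer matrix of rank 18; reducing to Smith normal form yields diagonal entries (1,1,1,1,1,1,1,1,1,1,1,1,1,1,1,1,1,2).

Now H_k = ker ∂_k / im ∂_{k+1}, so:

  H_0: rank C_0 − rank ∂_1 = 9 − 8 = 1, and the invariant factors of ∂_1 are all 1, so H_0 ≅ Z.
  H_1: rank ker ∂_1 − rank ∂_2 = (27 − 8) − 18 = 1, and ∂_2 has invariant factor 2 > 1, so H_1 ≅ Z ⊕ Z_2.
  H_2: rank ker ∂_2 − rank ∂_3 = (18 − 18) − 0 = 0, and there is no ∂_3, so H_2 ≅ 0.

As a check, the Euler characteristic is 9 − 27 + 18 = 0, which agrees with 1 − 1 + 0 = 0.

Hence the Betti numbers are b_0 = 1, b_1 = 1, b_2 = 0.

b_0 = 1, b_1 = 1, b_2 = 0.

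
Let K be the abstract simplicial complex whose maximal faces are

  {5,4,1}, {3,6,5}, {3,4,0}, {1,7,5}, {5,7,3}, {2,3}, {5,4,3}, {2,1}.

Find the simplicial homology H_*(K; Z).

H_0 ≅ Z,  H_1 ≅ Z,  H_2 = 0.

Take the total order 0 < 1 < 2 < 3 < 4 < 5 < 6 < 7 on the vertex set. Then K (dimension 2) consists of the simplices:

  0-simplices (8): [0], [1], [2], [3], [4], [5], [6], [7]
  1-simplices (14): [0,3], [0,4], [1,2], [1,4], [1,5], [1,7], [2,3], [3,4], [3,5], [3,6], [3,7], [4,5], [5,6], [5,7]
  2-simplices (6): [0,3,4], [1,4,5], [1,5,7], [3,4,5], [3,5,6], [3,5,7]

giving chain groups C_0 ≅ Z^8, C_1 ≅ Z^14, C_2 ≅ Z^6.

The boundary map ∂_1: C_1 → C_0 sends each edge [p,q] (with p < q) to q − p. For instance
  ∂[3,4] = [4] − [3].
This gives a 8×14 integer matrix of rank 7; reducing to Smith normal form yields diagonal entries (1,1,1,1,1,1,1).

Boundary ∂_2: C_2 → C_1 sends each 2-simplex [p,q,r] to [q,r] − [p,r] + [p,q]. For instance
  ∂[3,4,5] = [4,5] − [3,5] + [3,4],
  ∂[3,5,7] = [5,7] − [3,7] + [3,5].
As a 14×6 matrix over Z this has rank 6, with invariant factors (1,1,1,1,1,1).

Computing H_k = (kernel of ∂_k) / (image of ∂_{k+1}):

  H_0: rank C_0 − rank ∂_1 = 8 − 7 = 1, and the invariant factors of ∂_1 are all 1, so H_0 = Z.
  H_1: rank ker ∂_1 − rank ∂_2 = (14 − 7) − 6 = 1, and the invariant factors of ∂_2 are all 1, so H_1 = Z.
  H_2: rank ker ∂_2 − rank ∂_3 = (6 − 6) − 0 = 0, and there is no ∂_3, so H_2 = 0.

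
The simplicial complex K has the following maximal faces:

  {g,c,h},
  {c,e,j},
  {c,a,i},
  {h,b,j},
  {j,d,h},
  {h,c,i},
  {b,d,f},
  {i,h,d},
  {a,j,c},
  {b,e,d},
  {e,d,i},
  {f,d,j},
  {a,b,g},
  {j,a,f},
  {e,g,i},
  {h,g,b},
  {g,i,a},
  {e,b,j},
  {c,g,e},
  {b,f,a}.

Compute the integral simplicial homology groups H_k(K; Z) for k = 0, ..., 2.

H_0 = Z,  H_1 = Z ⊕ Z/2Z,  H_2 = 0.

Take the total order a < b < c < d < e < f < g < h < i < j on the vertex set. Then K (dimension 2) consists of the simplices:

  0-simplices (10): a, b, c, d, e, f, g, h, i, j
  1-simplices (30): ab, ac, af, ag, ai, aj, bd, be, bf, bg, bh, bj, ce, cg, ch, ci, cj, de, df, dh, di, dj, eg, ei, ej, fj, gh, gi, hi, hj
  2-simplices (20): abf, abg, aci, acj, afj, agi, bde, bdf, bej, bgh, bhj, ceg, cej, cgh, chi, dei, dfj, dhi, dhj, egi

so the chain groups are C_0 ≅ Z^10, C_1 ≅ Z^30, C_2 ≅ Z^20.

The boundary map ∂_1: C_1 → C_0 sends each edge [p,q] (with p < q) to q − p.
As a 10×30 matrix over Z this has rank 9, with invariant factors (1,1,1,1,1,1,1,1,1).

∂_2: C_2 → C_1 acts by ∂[p,q,r] = [q,r] − [p,r] + [p,q]. For instance
  ∂egi = gi − ei + eg,
  ∂bde = de − be + bd.
This gives a 30×20 integer matrix of rank 20; reducing to Smith normal form yields diagonal entries (1,1,1,1,1,1,1,1,1,1,1,1,1,1,1,1,1,1,1,2).

Computing H_k = (kernel of ∂_k) / (image of ∂_{k+1}):

  H_0: rank C_0 − rank ∂_1 = 10 − 9 = 1, and the invariant factors of ∂_1 are all 1, so H_0 ≅ Z.
  H_1: rank ker ∂_1 − rank ∂_2 = (30 − 9) − 20 = 1, and ∂_2 has invariant factor 2 > 1, so H_1 ≅ Z ⊕ Z/2Z.
  H_2: rank ker ∂_2 − rank ∂_3 = (20 − 20) − 0 = 0, and there is no ∂_3, so H_2 ≅ 0.

(K is a triangulation of the Klein bottle.)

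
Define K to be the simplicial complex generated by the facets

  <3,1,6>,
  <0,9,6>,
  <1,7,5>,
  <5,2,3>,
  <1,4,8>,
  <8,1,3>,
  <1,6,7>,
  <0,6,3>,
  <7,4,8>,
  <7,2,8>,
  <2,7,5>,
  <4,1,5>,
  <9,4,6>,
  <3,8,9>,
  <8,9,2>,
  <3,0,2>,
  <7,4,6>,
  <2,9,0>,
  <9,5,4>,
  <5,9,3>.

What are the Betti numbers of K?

b_0 = 1, b_1 = 1, b_2 = 0.

Take the total order 0 < 1 < 2 < 3 < 4 < 5 < 6 < 7 < 8 < 9 on the vertex set. Then K (dimension 2) consists of the simplices:

  0-simplices (10): [0], [1], [2], [3], [4], [5], [6], [7], [8], [9]
  1-simplices (30): (30 of them)
  2-simplices (20): (20 of them)

Hence C_0 ≅ Z^10, C_1 ≅ Z^30, C_2 ≅ Z^20.

∂_1: C_1 → C_0 maps an edge to its endpoints' difference, ∂[p,q] = q − p.
As a 10×30 matrix over Z this has rank 9, with invariant factors (1,1,1,1,1,1,1,1,1).

The boundary map ∂_2: C_2 → C_1 acts by ∂[p,q,r] = [q,r] − [p,r] + [p,q]. For instance
  ∂[1,5,7] = [5,7] − [1,7] + [1,5],
  ∂[2,5,7] = [5,7] − [2,7] + [2,5].
This gives a 30×20 integer matrix of rank 20; reducing to Smith normal form yields diagonal entries (1,1,1,1,1,1,1,1,1,1,1,1,1,1,1,1,1,1,1,2).

Reading off H_k = ker ∂_k / im ∂_{k+1}:

  H_0: rank C_0 − rank ∂_1 = 10 − 9 = 1, and the invariant factors of ∂_1 are all 1, so H_0 = Z.
  H_1: rank ker ∂_1 − rank ∂_2 = (30 − 9) − 20 = 1, and ∂_2 has invariant factor 2 > 1, so H_1 = Z ⊕ Z/2Z.
  H_2: rank ker ∂_2 − rank ∂_3 = (20 − 20) − 0 = 0, and there is no ∂_3, so H_2 = 0.

Hence the Betti numbers are b_0 = 1, b_1 = 1, b_2 = 0.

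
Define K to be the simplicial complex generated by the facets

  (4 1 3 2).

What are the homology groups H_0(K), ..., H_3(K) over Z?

H_0 = Z,  H_1 = 0,  H_2 = 0,  H_3 = 0.

Fix the vertex order 1 < 2 < 3 < 4 and write every simplex with vertices in increasing order. Then dim K = 3 and the simplices of K are:

  0-simplices (4): [1], [2], [3], [4]
  1-simplices (6): [1,2], [1,3], [1,4], [2,3], [2,4], [3,4]
  2-simplices (4): [1,2,3], [1,2,4], [1,3,4], [2,3,4]
  3-simplices (1): [1,2,3,4]

so the chain groups are C_0 ≅ Z^4, C_1 ≅ Z^6, C_2 ≅ Z^4, C_3 ≅ Z^1.

The boundary map ∂_1: C_1 → C_0 is given by ∂[p,q] = [q] − [p]. For instance
  ∂[2,4] = [4] − [2].
The resulting 4×6 matrix has rank 3, and its Smith normal form has invariant factors (1,1,1).

∂_2: C_2 → C_1 acts by ∂[p,q,r] = [q,r] − [p,r] + [p,q]. For instance
  ∂[2,3,4] = [3,4] − [2,4] + [2,3],
  ∂[1,3,4] = [3,4] − [1,4] + [1,3].
This gives a 6×4 integer matrix of rank 3; reducing to Smith normal form yields diagonal entries (1,1,1).

∂_3: C_3 → C_2 sends each 3-simplex σ to the alternating sum Σ_i (−1)^i (σ with its i-th vertex removed). For instance
  ∂[1,2,3,4] = [2,3,4] − [1,3,4] + [1,2,4] − [1,2,3].
The resulting 4×1 matrix has rank 1, and its Smith normal form has invariant factors (1).

Computing H_k = (kernel of ∂_k) / (image of ∂_{k+1}):

  H_0: rank C_0 − rank ∂_1 = 4 − 3 = 1, and the invariant factors of ∂_1 are all 1, so H_0 ≅ Z.
  H_1: rank ker ∂_1 − rank ∂_2 = (6 − 3) − 3 = 0, and the invariant factors of ∂_2 are all 1, so H_1 ≅ 0.
  H_2: rank ker ∂_2 − rank ∂_3 = (4 − 3) − 1 = 0, and the invariant factors of ∂_3 are all 1, so H_2 ≅ 0.
  H_3: rank ker ∂_3 − rank ∂_4 = (1 − 1) − 0 = 0, and there is no ∂_4, so H_3 ≅ 0.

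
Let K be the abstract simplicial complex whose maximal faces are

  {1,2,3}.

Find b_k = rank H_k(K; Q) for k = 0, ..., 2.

b_0 = 1, b_1 = 0, b_2 = 0.

K has 3 vertices, 3 edges, 1 triangle.
rank ∂_0 = 0, rank ∂_1 = 2 ⇒ b_0 = 3 − 0 − 2 = 1; all invariant factors of ∂_1 are 1 so no torsion. So H_0 ≅ Z.
rank ∂_1 = 2, rank ∂_2 = 1 ⇒ b_1 = 3 − 2 − 1 = 0; all invariant factors of ∂_2 are 1 so no torsion. So H_1 ≅ 0.
rank ∂_2 = 1, rank ∂_3 = 0 ⇒ b_2 = 1 − 1 − 0 = 0. So H_2 ≅ 0.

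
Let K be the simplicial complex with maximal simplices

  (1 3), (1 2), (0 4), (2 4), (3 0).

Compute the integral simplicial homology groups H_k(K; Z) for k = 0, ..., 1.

H_0 = Z,  H_1 = Z.

Fix the vertex order 0 < 1 < 2 < 3 < 4 and write every simplex with vertices in increasing order. Then dim K = 1 and the simplices of K are:

  0-simplices (5): [0], [1], [2], [3], [4]
  1-simplices (5): [0,3], [0,4], [1,2], [1,3], [2,4]

so the chain groups are C_0 ≅ Z^5, C_1 ≅ Z^5.

Boundary ∂_1: C_1 → C_0 is given by ∂[p,q] = [q] − [p].
The resulting 5×5 matrix has rank 4, and its Smith normal form has invariant factors (1,1,1,1).

From H_k ≅ ker(∂_k) / im(∂_{k+1}) we obtain:

  H_0: rank C_0 − rank ∂_1 = 5 − 4 = 1, and the invariant factors of ∂_1 are all 1, so H_0 ≅ Z.
  H_1: rank ker ∂_1 − rank ∂_2 = (5 − 4) − 0 = 1, and there is no ∂_2, so H_1 ≅ Z.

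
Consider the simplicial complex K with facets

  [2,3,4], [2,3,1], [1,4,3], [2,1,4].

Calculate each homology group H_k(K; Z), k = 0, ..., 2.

H_0 ≅ Z,  H_1 = 0,  H_2 ≅ Z.

Fix the vertex order 1 < 2 < 3 < 4 and write every simplex with vertices in increasing order. Then dim K = 2 and the simplices of K are:

  0-simplices (4): [1], [2], [3], [4]
  1-simplices (6): [1,2], [1,3], [1,4], [2,3], [2,4], [3,4]
  2-simplices (4): [1,2,3], [1,2,4], [1,3,4], [2,3,4]

so the chain groups are C_0 ≅ Z^4, C_1 ≅ Z^6, C_2 ≅ Z^4.

∂_1: C_1 → C_0 sends each edge [p,q] (with p < q) to q − p.
As a 4×6 matrix over Z this has rank 3, with invariant factors (1,1,1).

Boundary ∂_2: C_2 → C_1 acts by ∂[p,q,r] = [q,r] − [p,r] + [p,q]. For instance
  ∂[2,3,4] = [3,4] − [2,4] + [2,3],
  ∂[1,2,4] = [2,4] − [1,4] + [1,2].
The 6×4 boundary matrix has rank 3 and Smith normal form diag(1,1,1).

Now H_k = ker ∂_k / im ∂_{k+1}, so:

  H_0: rank C_0 − rank ∂_1 = 4 − 3 = 1, and the invariant factors of ∂_1 are all 1, so H_0 ≅ Z.
  H_1: rank ker ∂_1 − rank ∂_2 = (6 − 3) − 3 = 0, and the invariant factors of ∂_2 are all 1, so H_1 ≅ 0.
  H_2: rank ker ∂_2 − rank ∂_3 = (4 − 3) − 0 = 1, and there is no ∂_3, so H_2 ≅ Z.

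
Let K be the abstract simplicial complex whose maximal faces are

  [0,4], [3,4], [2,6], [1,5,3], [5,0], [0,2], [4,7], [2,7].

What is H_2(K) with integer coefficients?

Fix the vertex order 0 < 1 < 2 < 3 < 4 < 5 < 6 < 7 and write every simplex with vertices in increasing order. Then dim K = 2 and the simplices of K are:

  0-simplices (8): [0], [1], [2], [3], [4], [5], [6], [7]
  1-simplices (10): [0,2], [0,4], [0,5], [1,3], [1,5], [2,6], [2,7], [3,4], [3,5], [4,7]
  2-simplices (1): [1,3,5]

Hence C_0 ≅ Z^8, C_1 ≅ Z^10, C_2 ≅ Z^1.

∂_1: C_1 → C_0 is given by ∂[p,q] = [q] − [p].
The 8×10 boundary matrix has rank 7 and Smith normal form diag(1,1,1,1,1,1,1).

∂_2: C_2 → C_1 maps a triangle to the signed sum of its edges. For instance
  ∂[1,3,5] = [3,5] − [1,5] + [1,3].
The resulting 10×1 matrix has rank 1, and its Smith normal form has invariant factors (1).

Reading off H_k = ker ∂_k / im ∂_{k+1}:

  H_2: rank ker ∂_2 − rank ∂_3 = (1 − 1) − 0 = 0, and there is no ∂_3, so H_2 = 0.

H_2 = 0.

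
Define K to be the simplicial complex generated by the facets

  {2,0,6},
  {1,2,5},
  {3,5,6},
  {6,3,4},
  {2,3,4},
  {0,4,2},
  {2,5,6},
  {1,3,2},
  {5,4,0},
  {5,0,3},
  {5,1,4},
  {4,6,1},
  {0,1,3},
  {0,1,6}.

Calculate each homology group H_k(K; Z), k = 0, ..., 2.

Take the total order 0 < 1 < 2 < 3 < 4 < 5 < 6 on the vertex set. Then K (dimension 2) consists of the simplices:

  0-simplices (7): [0], [1], [2], [3], [4], [5], [6]
  1-simplices (21): [0,1], [0,2], [0,3], [0,4], [0,5], [0,6], [1,2], [1,3], [1,4], [1,5], [1,6], [2,3], [2,4], [2,5], [2,6], [3,4], [3,5], [3,6], [4,5], [4,6], [5,6]
  2-simplices (14): [0,1,3], [0,1,6], [0,2,4], [0,2,6], [0,3,5], [0,4,5], [1,2,3], [1,2,5], [1,4,5], [1,4,6], [2,3,4], [2,5,6], [3,4,6], [3,5,6]

giving chain groups C_0 ≅ Z^7, C_1 ≅ Z^21, C_2 ≅ Z^14.

The boundary map ∂_1: C_1 → C_0 is given by ∂[p,q] = [q] − [p].
This gives a 7×21 integer matrix of rank 6; reducing to Smith normal form yields diagonal entries (1,1,1,1,1,1).

The boundary map ∂_2: C_2 → C_1 acts by ∂[p,q,r] = [q,r] − [p,r] + [p,q]. For instance
  ∂[0,1,6] = [1,6] − [0,6] + [0,1],
  ∂[1,4,6] = [4,6] − [1,6] + [1,4].
The resulting 21×14 matrix has rank 13, and its Smith normal form has invariant factors (1,1,1,1,1,1,1,1,1,1,1,1,1).

Reading off H_k = ker ∂_k / im ∂_{k+1}:

  H_0: rank C_0 − rank ∂_1 = 7 − 6 = 1, and the invariant factors of ∂_1 are all 1, so H_0 ≅ Z.
  H_1: rank ker ∂_1 − rank ∂_2 = (21 − 6) − 13 = 2, and the invariant factors of ∂_2 are all 1, so H_1 ≅ Z^2.
  H_2: rank ker ∂_2 − rank ∂_3 = (14 − 13) − 0 = 1, and there is no ∂_3, so H_2 ≅ Z.

H_0 = Z,  H_1 = Z^2,  H_2 = Z.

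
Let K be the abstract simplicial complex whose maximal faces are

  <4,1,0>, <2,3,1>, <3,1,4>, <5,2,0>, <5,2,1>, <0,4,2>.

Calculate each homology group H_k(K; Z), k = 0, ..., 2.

K has 6 vertices, 12 edges, 6 triangles.
rank ∂_0 = 0, rank ∂_1 = 5 ⇒ b_0 = 6 − 0 − 5 = 1; all invariant factors of ∂_1 are 1 so no torsion. So H_0 ≅ Z.
rank ∂_1 = 5, rank ∂_2 = 6 ⇒ b_1 = 12 − 5 − 6 = 1; all invariant factors of ∂_2 are 1 so no torsion. So H_1 ≅ Z.
rank ∂_2 = 6, rank ∂_3 = 0 ⇒ b_2 = 6 − 6 − 0 = 0. So H_2 ≅ 0.

H_0 ≅ Z,  H_1 ≅ Z,  H_2 = 0.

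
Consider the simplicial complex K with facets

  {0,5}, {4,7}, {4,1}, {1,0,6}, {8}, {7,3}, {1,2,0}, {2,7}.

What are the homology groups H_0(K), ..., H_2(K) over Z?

Take the total order 0 < 1 < 2 < 3 < 4 < 5 < 6 < 7 < 8 on the vertex set. Then K (dimension 2) consists of the simplices:

  0-simplices (9): [0], [1], [2], [3], [4], [5], [6], [7], [8]
  1-simplices (10): [0,1], [0,2], [0,5], [0,6], [1,2], [1,4], [1,6], [2,7], [3,7], [4,7]
  2-simplices (2): [0,1,2], [0,1,6]

giving chain groups C_0 ≅ Z^9, C_1 ≅ Z^10, C_2 ≅ Z^2.

∂_1: C_1 → C_0 is given by ∂[p,q] = [q] − [p]. For instance
  ∂[2,7] = [7] − [2].
As a 9×10 matrix over Z this has rank 7, with invariant factors (1,1,1,1,1,1,1).

∂_2: C_2 → C_1 acts by ∂[p,q,r] = [q,r] − [p,r] + [p,q]. For instance
  ∂[0,1,6] = [1,6] − [0,6] + [0,1],
  ∂[0,1,2] = [1,2] − [0,2] + [0,1].
The 10×2 boundary matrix has rank 2 and Smith normal form diag(1,1).

Reading off H_k = ker ∂_k / im ∂_{k+1}:

  H_0: rank C_0 − rank ∂_1 = 9 − 7 = 2, and the invariant factors of ∂_1 are all 1, so H_0 ≅ Z^2.
  H_1: rank ker ∂_1 − rank ∂_2 = (10 − 7) − 2 = 1, and the invariant factors of ∂_2 are all 1, so H_1 ≅ Z.
  H_2: rank ker ∂_2 − rank ∂_3 = (2 − 2) − 0 = 0, and there is no ∂_3, so H_2 ≅ 0.

As a check, the Euler characteristic is 9 − 10 + 2 = 1, which agrees with 2 − 1 + 0 = 1.

H_0 = Z^2,  H_1 = Z,  H_2 = 0.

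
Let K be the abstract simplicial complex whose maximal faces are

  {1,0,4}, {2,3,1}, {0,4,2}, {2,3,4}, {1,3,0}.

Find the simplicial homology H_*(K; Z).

Fix the vertex order 0 < 1 < 2 < 3 < 4 and write every simplex with vertices in increasing order. Then dim K = 2 and the simplices of K are:

  0-simplices (5): [0], [1], [2], [3], [4]
  1-simplices (10): [0,1], [0,2], [0,3], [0,4], [1,2], [1,3], [1,4], [2,3], [2,4], [3,4]
  2-simplices (5): [0,1,3], [0,1,4], [0,2,4], [1,2,3], [2,3,4]

giving chain groups C_0 ≅ Z^5, C_1 ≅ Z^10, C_2 ≅ Z^5.

Boundary ∂_1: C_1 → C_0 sends each edge [p,q] (with p < q) to q − p.
The 5×10 boundary matrix has rank 4 and Smith normal form diag(1,1,1,1).

Boundary ∂_2: C_2 → C_1 acts by ∂[p,q,r] = [q,r] − [p,r] + [p,q]. For instance
  ∂[0,2,4] = [2,4] − [0,4] + [0,2],
  ∂[1,2,3] = [2,3] − [1,3] + [1,2].
This gives a 10×5 integer matrix of rank 5; reducing to Smith normal form yields diagonal entries (1,1,1,1,1).

From H_k ≅ ker(∂_k) / im(∂_{k+1}) we obtain:

  H_0: rank C_0 − rank ∂_1 = 5 − 4 = 1, and the invariant factors of ∂_1 are all 1, so H_0 ≅ Z.
  H_1: rank ker ∂_1 − rank ∂_2 = (10 − 4) − 5 = 1, and the invariant factors of ∂_2 are all 1, so H_1 ≅ Z.
  H_2: rank ker ∂_2 − rank ∂_3 = (5 − 5) − 0 = 0, and there is no ∂_3, so H_2 ≅ 0.

H_0 = Z,  H_1 = Z,  H_2 = 0.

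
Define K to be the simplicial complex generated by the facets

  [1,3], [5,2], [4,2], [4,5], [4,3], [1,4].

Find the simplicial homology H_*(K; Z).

Fix the vertex order 1 < 2 < 3 < 4 < 5 and write every simplex with vertices in increasing order. Then dim K = 1 and the simplices of K are:

  0-simplices (5): [1], [2], [3], [4], [5]
  1-simplices (6): [1,3], [1,4], [2,4], [2,5], [3,4], [4,5]

Hence C_0 ≅ Z^5, C_1 ≅ Z^6.

Boundary ∂_1: C_1 → C_0 sends each edge [p,q] (with p < q) to q − p.
The 5×6 boundary matrix has rank 4 and Smith normal form diag(1,1,1,1).

From H_k ≅ ker(∂_k) / im(∂_{k+1}) we obtain:

  H_0: rank C_0 − rank ∂_1 = 5 − 4 = 1, and the invariant factors of ∂_1 are all 1, so H_0 = Z.
  H_1: rank ker ∂_1 − rank ∂_2 = (6 − 4) − 0 = 2, and there is no ∂_2, so H_1 = Z^2.

H_0 ≅ Z,  H_1 ≅ Z^2.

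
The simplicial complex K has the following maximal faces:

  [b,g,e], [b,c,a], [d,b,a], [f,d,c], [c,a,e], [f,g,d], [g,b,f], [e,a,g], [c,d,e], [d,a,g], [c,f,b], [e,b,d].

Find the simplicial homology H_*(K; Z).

H_0 ≅ Z,  H_1 ≅ Z/2Z,  H_2 = 0.

Take the total order a < b < c < d < e < f < g on the vertex set. Then K (dimension 2) consists of the simplices:

  0-simplices (7): a, b, c, d, e, f, g
  1-simplices (18): ab, ac, ad, ae, ag, bc, bd, be, bf, bg, cd, ce, cf, de, df, dg, eg, fg
  2-simplices (12): abc, abd, ace, adg, aeg, bcf, bde, beg, bfg, cde, cdf, dfg

so the chain groups are C_0 ≅ Z^7, C_1 ≅ Z^18, C_2 ≅ Z^12.

The boundary map ∂_1: C_1 → C_0 maps an edge to its endpoints' difference, ∂[p,q] = q − p. For instance
  ∂be = e − b.
The resulting 7×18 matrix has rank 6, and its Smith normal form has invariant factors (1,1,1,1,1,1).

Boundary ∂_2: C_2 → C_1 sends each 2-simplex [p,q,r] to [q,r] − [p,r] + [p,q]. For instance
  ∂abd = bd − ad + ab,
  ∂cde = de − ce + cd.
As a 18×12 matrix over Z this has rank 12, with invariant factors (1,1,1,1,1,1,1,1,1,1,1,2).

Reading off H_k = ker ∂_k / im ∂_{k+1}:

  H_0: rank C_0 − rank ∂_1 = 7 − 6 = 1, and the invariant factors of ∂_1 are all 1, so H_0 = Z.
  H_1: rank ker ∂_1 − rank ∂_2 = (18 − 6) − 12 = 0, and ∂_2 has invariant factor 2 > 1, so H_1 = Z/2Z.
  H_2: rank ker ∂_2 − rank ∂_3 = (12 − 12) − 0 = 0, and there is no ∂_3, so H_2 = 0.

As a check, the Euler characteristic is 7 − 18 + 12 = 1, which agrees with 1 − 0 + 0 = 1.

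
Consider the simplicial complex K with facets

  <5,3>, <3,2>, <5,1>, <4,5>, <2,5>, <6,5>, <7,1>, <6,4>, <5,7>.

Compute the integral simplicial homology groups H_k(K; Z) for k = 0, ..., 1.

H_0 = Z,  H_1 = Z^3.

Order the vertices as 1 < 2 < 3 < 4 < 5 < 6 < 7. Listing each simplex with vertices in this order, K has dimension 1 with simplices:

  0-simplices (7): [1], [2], [3], [4], [5], [6], [7]
  1-simplices (9): [1,5], [1,7], [2,3], [2,5], [3,5], [4,5], [4,6], [5,6], [5,7]

giving chain groups C_0 ≅ Z^7, C_1 ≅ Z^9.

Boundary ∂_1: C_1 → C_0 maps an edge to its endpoints' difference, ∂[p,q] = q − p.
The 7×9 boundary matrix has rank 6 and Smith normal form diag(1,1,1,1,1,1).

Computing H_k = (kernel of ∂_k) / (image of ∂_{k+1}):

  H_0: rank C_0 − rank ∂_1 = 7 − 6 = 1, and the invariant factors of ∂_1 are all 1, so H_0 = Z.
  H_1: rank ker ∂_1 − rank ∂_2 = (9 − 6) − 0 = 3, and there is no ∂_2, so H_1 = Z^3.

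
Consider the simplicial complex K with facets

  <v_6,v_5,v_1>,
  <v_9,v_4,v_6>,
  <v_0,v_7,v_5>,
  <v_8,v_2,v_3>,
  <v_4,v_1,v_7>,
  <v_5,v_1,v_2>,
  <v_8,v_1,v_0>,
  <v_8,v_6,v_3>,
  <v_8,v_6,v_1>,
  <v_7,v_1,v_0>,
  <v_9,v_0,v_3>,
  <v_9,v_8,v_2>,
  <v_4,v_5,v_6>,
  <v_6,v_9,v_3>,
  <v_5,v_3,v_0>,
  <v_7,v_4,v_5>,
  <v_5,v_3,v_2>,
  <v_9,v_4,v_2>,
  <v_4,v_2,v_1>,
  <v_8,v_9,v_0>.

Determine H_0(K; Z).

H_0 = Z.

Take the total order v_0 < v_1 < v_2 < v_3 < v_4 < v_5 < v_6 < v_7 < v_8 < v_9 on the vertex set. Then K (dimension 2) consists of the simplices:

  0-simplices (10): [v_0], [v_1], [v_2], [v_3], [v_4], [v_5], [v_6], [v_7], [v_8], [v_9]
  1-simplices (30): (30 of them)
  2-simplices (20): (20 of them)

so the chain groups are C_0 ≅ Z^10, C_1 ≅ Z^30, C_2 ≅ Z^20.

The boundary map ∂_1: C_1 → C_0 maps an edge to its endpoints' difference, ∂[p,q] = q − p.
The resulting 10×30 matrix has rank 9, and its Smith normal form has invariant factors (1,1,1,1,1,1,1,1,1).

The boundary map ∂_2: C_2 → C_1 acts by ∂[p,q,r] = [q,r] − [p,r] + [p,q]. For instance
  ∂[v_2,v_4,v_9] = [v_4,v_9] − [v_2,v_9] + [v_2,v_4],
  ∂[v_0,v_3,v_9] = [v_3,v_9] − [v_0,v_9] + [v_0,v_3].
As a 30×20 matrix over Z this has rank 20, with invariant factors (1,1,1,1,1,1,1,1,1,1,1,1,1,1,1,1,1,1,1,2).

Computing H_k = (kernel of ∂_k) / (image of ∂_{k+1}):

  H_0: rank C_0 − rank ∂_1 = 10 − 9 = 1, and the invariant factors of ∂_1 are all 1, so H_0 ≅ Z.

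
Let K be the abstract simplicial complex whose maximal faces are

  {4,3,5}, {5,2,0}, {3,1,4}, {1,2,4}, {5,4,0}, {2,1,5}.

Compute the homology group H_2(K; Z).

H_2 = 0.

We work with the vertex ordering 0 < 1 < 2 < 3 < 4 < 5. The simplices of K, each written with vertices in increasing order, are:

  0-simplices (6): [0], [1], [2], [3], [4], [5]
  1-simplices (12): [0,2], [0,4], [0,5], [1,2], [1,3], [1,4], [1,5], [2,4], [2,5], [3,4], [3,5], [4,5]
  2-simplices (6): [0,2,5], [0,4,5], [1,2,4], [1,2,5], [1,3,4], [3,4,5]

so the chain groups are C_0 ≅ Z^6, C_1 ≅ Z^12, C_2 ≅ Z^6.

∂_1: C_1 → C_0 is given by ∂[p,q] = [q] − [p]. For instance
  ∂[2,5] = [5] − [2].
The resulting 6×12 matrix has rank 5, and its Smith normal form has invariant factors (1,1,1,1,1).

The boundary map ∂_2: C_2 → C_1 sends each 2-simplex [p,q,r] to [q,r] − [p,r] + [p,q]. For instance
  ∂[0,2,5] = [2,5] − [0,5] + [0,2],
  ∂[3,4,5] = [4,5] − [3,5] + [3,4].
This gives a 12×6 integer matrix of rank 6; reducing to Smith normal form yields diagonal entries (1,1,1,1,1,1).

Computing H_k = (kernel of ∂_k) / (image of ∂_{k+1}):

  H_2: rank ker ∂_2 − rank ∂_3 = (6 − 6) − 0 = 0, and there is no ∂_3, so H_2 ≅ 0.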